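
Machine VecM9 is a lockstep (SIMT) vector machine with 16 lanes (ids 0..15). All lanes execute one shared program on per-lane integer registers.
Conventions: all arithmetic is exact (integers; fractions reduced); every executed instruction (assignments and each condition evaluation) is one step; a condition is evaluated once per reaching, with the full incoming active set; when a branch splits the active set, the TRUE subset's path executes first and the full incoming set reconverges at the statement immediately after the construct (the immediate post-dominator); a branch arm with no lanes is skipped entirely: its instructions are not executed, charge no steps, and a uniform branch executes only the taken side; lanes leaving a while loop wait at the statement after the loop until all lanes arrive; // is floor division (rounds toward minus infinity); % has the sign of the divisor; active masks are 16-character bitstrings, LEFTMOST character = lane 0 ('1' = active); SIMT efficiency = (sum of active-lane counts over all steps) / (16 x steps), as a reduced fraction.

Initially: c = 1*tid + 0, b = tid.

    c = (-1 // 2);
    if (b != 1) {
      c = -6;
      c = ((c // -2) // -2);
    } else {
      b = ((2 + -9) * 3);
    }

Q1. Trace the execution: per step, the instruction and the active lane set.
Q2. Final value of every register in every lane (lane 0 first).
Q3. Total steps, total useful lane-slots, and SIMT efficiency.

step 0: c <- (-1 // 2)               1111111111111111
step 1: eval (b != 1)                1111111111111111
step 2: c <- -6                      1011111111111111
step 3: c <- ((c // -2) // -2)       1011111111111111
step 4: b <- ((2 + -9) * 3)          0100000000000000

Answer: 5 steps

c: -2,-1,-2,-2,-2,-2,-2,-2,-2,-2,-2,-2,-2,-2,-2,-2
b: 0,-21,2,3,4,5,6,7,8,9,10,11,12,13,14,15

steps = 5; useful = 63; efficiency = 63/80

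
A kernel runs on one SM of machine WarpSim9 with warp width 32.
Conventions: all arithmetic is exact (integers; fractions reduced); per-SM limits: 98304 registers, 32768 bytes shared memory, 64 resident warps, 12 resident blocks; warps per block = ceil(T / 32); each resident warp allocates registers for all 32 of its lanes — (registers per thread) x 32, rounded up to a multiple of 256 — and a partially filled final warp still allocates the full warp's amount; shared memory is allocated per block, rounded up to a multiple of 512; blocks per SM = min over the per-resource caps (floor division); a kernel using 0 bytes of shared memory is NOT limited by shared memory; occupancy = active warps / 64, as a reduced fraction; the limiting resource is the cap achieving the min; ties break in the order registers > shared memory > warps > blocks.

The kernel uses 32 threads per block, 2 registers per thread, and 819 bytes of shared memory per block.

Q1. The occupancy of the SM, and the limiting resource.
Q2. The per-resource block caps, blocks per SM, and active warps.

Answer: occupancy 3/16, limited by blocks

registers: 384 blocks
shared memory: 32 blocks
warps: 64 blocks
blocks: 12 blocks

Answer: 12 blocks, 12 active warps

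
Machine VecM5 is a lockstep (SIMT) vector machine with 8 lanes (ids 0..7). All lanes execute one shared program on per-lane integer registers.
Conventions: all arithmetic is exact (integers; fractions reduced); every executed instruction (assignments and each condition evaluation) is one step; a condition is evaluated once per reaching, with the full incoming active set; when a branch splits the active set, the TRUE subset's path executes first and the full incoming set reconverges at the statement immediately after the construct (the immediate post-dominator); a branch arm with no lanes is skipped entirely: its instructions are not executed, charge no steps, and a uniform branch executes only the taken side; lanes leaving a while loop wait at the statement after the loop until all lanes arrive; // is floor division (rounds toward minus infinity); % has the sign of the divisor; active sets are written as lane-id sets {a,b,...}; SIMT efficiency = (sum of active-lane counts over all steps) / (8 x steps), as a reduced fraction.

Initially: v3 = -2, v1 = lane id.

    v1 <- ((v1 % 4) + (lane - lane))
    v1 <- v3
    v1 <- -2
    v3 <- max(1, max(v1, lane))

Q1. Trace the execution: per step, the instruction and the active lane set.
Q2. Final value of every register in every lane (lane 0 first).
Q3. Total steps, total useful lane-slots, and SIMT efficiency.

step 0: v1 <- ((v1 % 4) + (lane - lane)) {0,1,2,3,4,5,6,7}
step 1: v1 <- v3                     {0,1,2,3,4,5,6,7}
step 2: v1 <- -2                     {0,1,2,3,4,5,6,7}
step 3: v3 <- max(1, max(v1, lane))  {0,1,2,3,4,5,6,7}

Answer: 4 steps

v3: 1,1,2,3,4,5,6,7
v1: -2,-2,-2,-2,-2,-2,-2,-2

steps = 4; useful = 32; efficiency = 32/32 = 1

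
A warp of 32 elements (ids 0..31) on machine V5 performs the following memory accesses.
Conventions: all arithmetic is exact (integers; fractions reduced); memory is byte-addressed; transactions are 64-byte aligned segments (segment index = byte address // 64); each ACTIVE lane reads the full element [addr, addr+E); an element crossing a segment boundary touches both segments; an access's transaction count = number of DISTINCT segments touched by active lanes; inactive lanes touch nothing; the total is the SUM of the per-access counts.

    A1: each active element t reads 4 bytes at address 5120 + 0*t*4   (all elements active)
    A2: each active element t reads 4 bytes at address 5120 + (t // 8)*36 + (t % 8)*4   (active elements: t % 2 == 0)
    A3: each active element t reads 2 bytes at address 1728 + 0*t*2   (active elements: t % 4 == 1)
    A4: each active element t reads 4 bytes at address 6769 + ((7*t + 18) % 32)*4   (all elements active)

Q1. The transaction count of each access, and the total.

A1: 1 transaction
A2: 3 transactions
A3: 1 transaction
A4: 3 transactions

Answer: 1,3,1,3; total 8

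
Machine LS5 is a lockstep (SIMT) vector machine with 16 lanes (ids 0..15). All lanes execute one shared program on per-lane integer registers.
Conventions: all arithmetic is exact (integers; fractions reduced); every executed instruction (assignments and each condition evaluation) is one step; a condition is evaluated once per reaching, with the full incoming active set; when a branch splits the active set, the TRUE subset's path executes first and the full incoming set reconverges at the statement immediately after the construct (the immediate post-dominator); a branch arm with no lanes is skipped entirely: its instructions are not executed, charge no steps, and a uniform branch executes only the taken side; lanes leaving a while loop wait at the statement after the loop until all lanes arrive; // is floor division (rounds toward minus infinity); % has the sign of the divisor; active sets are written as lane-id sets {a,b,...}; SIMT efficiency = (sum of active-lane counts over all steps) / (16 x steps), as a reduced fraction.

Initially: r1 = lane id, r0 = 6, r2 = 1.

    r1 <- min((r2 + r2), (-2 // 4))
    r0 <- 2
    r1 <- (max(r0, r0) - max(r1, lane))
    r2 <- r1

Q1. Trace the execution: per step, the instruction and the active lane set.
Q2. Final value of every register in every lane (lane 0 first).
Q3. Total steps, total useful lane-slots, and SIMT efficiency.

step 0: r1 <- min((r2 + r2), (-2 // 4)) {0,1,2,3,4,5,6,7,8,9,10,11,12,13,14,15}
step 1: r0 <- 2                      {0,1,2,3,4,5,6,7,8,9,10,11,12,13,14,15}
step 2: r1 <- (max(r0, r0) - max(r1, lane)) {0,1,2,3,4,5,6,7,8,9,10,11,12,13,14,15}
step 3: r2 <- r1                     {0,1,2,3,4,5,6,7,8,9,10,11,12,13,14,15}

Answer: 4 steps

r1: 2,1,0,-1,-2,-3,-4,-5,-6,-7,-8,-9,-10,-11,-12,-13
r0: 2,2,2,2,2,2,2,2,2,2,2,2,2,2,2,2
r2: 2,1,0,-1,-2,-3,-4,-5,-6,-7,-8,-9,-10,-11,-12,-13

steps = 4; useful = 64; efficiency = 64/64 = 1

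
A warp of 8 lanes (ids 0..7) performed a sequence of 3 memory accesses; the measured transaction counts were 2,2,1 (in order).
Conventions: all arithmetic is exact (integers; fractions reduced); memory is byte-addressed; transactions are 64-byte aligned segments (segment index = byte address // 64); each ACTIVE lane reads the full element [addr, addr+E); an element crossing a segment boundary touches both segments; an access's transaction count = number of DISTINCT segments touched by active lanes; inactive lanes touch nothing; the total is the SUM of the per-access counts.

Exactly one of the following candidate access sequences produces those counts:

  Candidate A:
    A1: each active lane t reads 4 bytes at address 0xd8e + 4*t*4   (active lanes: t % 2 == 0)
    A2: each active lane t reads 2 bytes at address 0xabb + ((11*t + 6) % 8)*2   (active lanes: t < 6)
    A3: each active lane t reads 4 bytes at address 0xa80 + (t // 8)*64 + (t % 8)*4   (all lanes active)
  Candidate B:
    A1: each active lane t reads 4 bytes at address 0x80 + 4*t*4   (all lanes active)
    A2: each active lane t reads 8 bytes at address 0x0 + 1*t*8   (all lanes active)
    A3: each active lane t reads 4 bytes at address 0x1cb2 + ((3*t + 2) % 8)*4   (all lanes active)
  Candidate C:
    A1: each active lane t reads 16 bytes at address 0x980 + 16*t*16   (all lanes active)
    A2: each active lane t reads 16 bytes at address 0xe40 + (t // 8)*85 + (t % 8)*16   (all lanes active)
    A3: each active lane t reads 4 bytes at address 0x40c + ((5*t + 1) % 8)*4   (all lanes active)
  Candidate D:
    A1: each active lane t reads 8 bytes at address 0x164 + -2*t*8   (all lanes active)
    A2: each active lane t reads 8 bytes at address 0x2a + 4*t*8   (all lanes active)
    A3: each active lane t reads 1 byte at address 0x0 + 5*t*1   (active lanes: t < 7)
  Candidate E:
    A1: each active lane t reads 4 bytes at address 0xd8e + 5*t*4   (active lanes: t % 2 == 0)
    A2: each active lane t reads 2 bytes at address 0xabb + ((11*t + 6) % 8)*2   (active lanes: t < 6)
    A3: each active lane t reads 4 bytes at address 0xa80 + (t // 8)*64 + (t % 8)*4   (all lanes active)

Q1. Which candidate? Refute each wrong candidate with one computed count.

B: A2 gives 1 transaction, not 2
C: A1 gives 8 transactions, not 2
D: A1 gives 3 transactions, not 2
E: A1 gives 3 transactions, not 2
A: all counts match (2,2,1)

Answer: A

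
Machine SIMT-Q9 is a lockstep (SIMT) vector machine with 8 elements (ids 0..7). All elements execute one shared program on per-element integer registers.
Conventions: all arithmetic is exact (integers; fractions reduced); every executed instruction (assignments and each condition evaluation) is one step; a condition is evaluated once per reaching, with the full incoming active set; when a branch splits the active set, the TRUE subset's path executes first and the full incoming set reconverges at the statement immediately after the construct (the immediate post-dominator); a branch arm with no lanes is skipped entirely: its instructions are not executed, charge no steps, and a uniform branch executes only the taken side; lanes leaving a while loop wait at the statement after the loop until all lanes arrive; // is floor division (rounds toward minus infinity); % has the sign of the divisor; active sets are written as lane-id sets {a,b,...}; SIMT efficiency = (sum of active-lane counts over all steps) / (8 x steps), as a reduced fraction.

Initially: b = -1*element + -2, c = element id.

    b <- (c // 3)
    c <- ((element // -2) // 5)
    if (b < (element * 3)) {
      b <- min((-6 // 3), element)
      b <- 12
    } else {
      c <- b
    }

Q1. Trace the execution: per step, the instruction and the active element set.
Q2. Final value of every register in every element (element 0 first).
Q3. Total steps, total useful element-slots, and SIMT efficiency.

step 0: b <- (c // 3)                {0,1,2,3,4,5,6,7}
step 1: c <- ((element // -2) // 5)  {0,1,2,3,4,5,6,7}
step 2: eval (b < (element * 3))     {0,1,2,3,4,5,6,7}
step 3: b <- min((-6 // 3), element) {1,2,3,4,5,6,7}
step 4: b <- 12                      {1,2,3,4,5,6,7}
step 5: c <- b                       {0}

Answer: 6 steps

b: 0,12,12,12,12,12,12,12
c: 0,-1,-1,-1,-1,-1,-1,-1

steps = 6; useful = 39; efficiency = 39/48 = 13/16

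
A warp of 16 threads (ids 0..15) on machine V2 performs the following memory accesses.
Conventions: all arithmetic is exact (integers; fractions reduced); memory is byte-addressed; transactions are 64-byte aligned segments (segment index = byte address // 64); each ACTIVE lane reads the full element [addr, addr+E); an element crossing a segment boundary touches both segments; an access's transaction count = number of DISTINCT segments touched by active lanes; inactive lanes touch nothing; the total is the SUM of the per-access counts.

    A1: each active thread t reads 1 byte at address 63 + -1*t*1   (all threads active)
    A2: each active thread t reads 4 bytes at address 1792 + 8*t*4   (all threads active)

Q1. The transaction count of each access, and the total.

A1: 1 transaction
A2: 8 transactions

Answer: 1,8; total 9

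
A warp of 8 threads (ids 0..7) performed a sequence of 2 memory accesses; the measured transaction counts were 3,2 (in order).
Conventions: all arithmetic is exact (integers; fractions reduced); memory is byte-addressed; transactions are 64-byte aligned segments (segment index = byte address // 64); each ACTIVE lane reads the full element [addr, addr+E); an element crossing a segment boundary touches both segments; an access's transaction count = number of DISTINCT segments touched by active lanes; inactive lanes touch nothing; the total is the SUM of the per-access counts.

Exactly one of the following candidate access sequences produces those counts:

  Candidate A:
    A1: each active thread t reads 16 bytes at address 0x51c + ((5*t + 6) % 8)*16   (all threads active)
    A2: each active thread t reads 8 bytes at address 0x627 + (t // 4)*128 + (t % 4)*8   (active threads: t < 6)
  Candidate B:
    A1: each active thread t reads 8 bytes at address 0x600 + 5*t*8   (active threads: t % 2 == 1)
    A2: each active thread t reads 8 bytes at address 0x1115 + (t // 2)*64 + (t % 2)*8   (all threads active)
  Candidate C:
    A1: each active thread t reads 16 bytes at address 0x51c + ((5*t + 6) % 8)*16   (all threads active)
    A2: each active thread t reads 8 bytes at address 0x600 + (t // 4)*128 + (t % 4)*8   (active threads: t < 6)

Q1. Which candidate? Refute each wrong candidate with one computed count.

A: A2 gives 3 transactions, not 2
B: A1 gives 4 transactions, not 3
C: all counts match (3,2)

Answer: C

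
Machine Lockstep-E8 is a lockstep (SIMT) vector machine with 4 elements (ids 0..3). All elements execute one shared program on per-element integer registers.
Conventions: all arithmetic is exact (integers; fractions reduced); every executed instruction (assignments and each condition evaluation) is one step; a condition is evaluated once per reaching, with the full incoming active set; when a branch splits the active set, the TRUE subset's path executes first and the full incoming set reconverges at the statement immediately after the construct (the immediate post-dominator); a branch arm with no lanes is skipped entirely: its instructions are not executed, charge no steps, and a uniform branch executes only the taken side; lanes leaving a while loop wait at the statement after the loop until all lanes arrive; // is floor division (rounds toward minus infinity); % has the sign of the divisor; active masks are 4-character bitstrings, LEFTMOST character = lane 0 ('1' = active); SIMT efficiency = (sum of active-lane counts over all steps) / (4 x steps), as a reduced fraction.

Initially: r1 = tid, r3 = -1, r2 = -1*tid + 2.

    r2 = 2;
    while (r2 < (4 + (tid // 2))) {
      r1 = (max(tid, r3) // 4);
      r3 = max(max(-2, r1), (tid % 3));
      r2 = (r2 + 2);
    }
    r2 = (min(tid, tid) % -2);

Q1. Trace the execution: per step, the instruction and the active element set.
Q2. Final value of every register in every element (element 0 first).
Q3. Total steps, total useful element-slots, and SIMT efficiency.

step 0: r2 <- 2                      1111
step 1: eval (r2 < (4 + (tid // 2))) 1111
step 2: r1 <- (max(tid, r3) // 4)    1111
step 3: r3 <- max(max(-2, r1), (tid % 3)) 1111
step 4: r2 <- (r2 + 2)               1111
step 5: eval (r2 < (4 + (tid // 2))) 1111
step 6: r1 <- (max(tid, r3) // 4)    0011
step 7: r3 <- max(max(-2, r1), (tid % 3)) 0011
step 8: r2 <- (r2 + 2)               0011
step 9: eval (r2 < (4 + (tid // 2))) 0011
step 10: r2 <- (min(tid, tid) % -2)   1111

Answer: 11 steps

r1: 0,0,0,0
r3: 0,1,2,0
r2: 0,-1,0,-1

steps = 11; useful = 36; efficiency = 36/44 = 9/11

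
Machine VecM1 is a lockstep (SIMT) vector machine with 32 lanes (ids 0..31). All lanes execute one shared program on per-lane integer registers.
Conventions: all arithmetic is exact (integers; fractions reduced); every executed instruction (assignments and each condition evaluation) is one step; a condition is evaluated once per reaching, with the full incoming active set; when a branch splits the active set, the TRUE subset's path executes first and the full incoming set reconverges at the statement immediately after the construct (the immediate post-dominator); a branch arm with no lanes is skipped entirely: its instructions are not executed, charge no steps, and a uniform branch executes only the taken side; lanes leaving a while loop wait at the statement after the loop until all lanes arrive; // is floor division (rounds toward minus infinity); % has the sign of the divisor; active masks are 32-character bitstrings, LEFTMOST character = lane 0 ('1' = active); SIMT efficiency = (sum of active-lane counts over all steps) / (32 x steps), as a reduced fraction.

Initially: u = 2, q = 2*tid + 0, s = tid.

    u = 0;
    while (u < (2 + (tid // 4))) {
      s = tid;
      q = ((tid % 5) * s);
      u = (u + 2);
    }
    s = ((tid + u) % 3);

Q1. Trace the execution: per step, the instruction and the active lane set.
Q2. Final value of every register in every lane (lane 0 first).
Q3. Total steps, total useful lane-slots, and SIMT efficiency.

step 0: u <- 0                       11111111111111111111111111111111
step 1: eval (u < (2 + (tid // 4)))  11111111111111111111111111111111
step 2: s <- tid                     11111111111111111111111111111111
step 3: q <- ((tid % 5) * s)         11111111111111111111111111111111
step 4: u <- (u + 2)                 11111111111111111111111111111111
step 5: eval (u < (2 + (tid // 4)))  11111111111111111111111111111111
step 6: s <- tid                     00001111111111111111111111111111
step 7: q <- ((tid % 5) * s)         00001111111111111111111111111111
step 8: u <- (u + 2)                 00001111111111111111111111111111
step 9: eval (u < (2 + (tid // 4)))  00001111111111111111111111111111
step 10: s <- tid                     00000000000011111111111111111111
step 11: q <- ((tid % 5) * s)         00000000000011111111111111111111
step 12: u <- (u + 2)                 00000000000011111111111111111111
step 13: eval (u < (2 + (tid // 4)))  00000000000011111111111111111111
step 14: s <- tid                     00000000000000000000111111111111
step 15: q <- ((tid % 5) * s)         00000000000000000000111111111111
step 16: u <- (u + 2)                 00000000000000000000111111111111
step 17: eval (u < (2 + (tid // 4)))  00000000000000000000111111111111
step 18: s <- tid                     00000000000000000000000000001111
step 19: q <- ((tid % 5) * s)         00000000000000000000000000001111
step 20: u <- (u + 2)                 00000000000000000000000000001111
step 21: eval (u < (2 + (tid // 4)))  00000000000000000000000000001111
step 22: s <- ((tid + u) % 3)         11111111111111111111111111111111

Answer: 23 steps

u: 2,2,2,2,4,4,4,4,4,4,4,4,6,6,6,6,6,6,6,6,8,8,8,8,8,8,8,8,10,10,10,10
q: 0,1,4,9,16,0,6,14,24,36,0,11,24,39,56,0,16,34,54,76,0,21,44,69,96,0,26,54,84,116,0,31
s: 2,0,1,2,2,0,1,2,0,1,2,0,0,1,2,0,1,2,0,1,1,2,0,1,2,0,1,2,2,0,1,2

steps = 23; useful = 480; efficiency = 480/736 = 15/23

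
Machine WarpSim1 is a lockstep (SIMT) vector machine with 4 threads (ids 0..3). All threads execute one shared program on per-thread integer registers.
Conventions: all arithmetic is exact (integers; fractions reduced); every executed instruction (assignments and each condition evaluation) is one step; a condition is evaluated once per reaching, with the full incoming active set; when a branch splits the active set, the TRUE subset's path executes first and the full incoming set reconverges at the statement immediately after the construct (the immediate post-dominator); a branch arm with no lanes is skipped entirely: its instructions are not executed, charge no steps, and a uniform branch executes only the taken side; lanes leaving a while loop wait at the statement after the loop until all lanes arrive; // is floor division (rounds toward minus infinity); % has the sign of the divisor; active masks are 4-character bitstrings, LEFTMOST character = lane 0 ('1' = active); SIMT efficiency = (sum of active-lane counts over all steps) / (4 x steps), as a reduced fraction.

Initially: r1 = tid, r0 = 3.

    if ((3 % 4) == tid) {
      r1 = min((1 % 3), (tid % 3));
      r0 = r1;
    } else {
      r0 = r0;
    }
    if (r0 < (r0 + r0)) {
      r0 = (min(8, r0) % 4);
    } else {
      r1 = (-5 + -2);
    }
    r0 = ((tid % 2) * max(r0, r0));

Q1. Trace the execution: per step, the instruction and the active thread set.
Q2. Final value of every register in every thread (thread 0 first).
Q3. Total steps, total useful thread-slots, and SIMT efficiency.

step 0: eval ((3 % 4) == tid)        1111
step 1: r1 <- min((1 % 3), (tid % 3)) 0001
step 2: r0 <- r1                     0001
step 3: r0 <- r0                     1110
step 4: eval (r0 < (r0 + r0))        1111
step 5: r0 <- (min(8, r0) % 4)       1110
step 6: r1 <- (-5 + -2)              0001
step 7: r0 <- ((tid % 2) * max(r0, r0)) 1111

Answer: 8 steps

r1: 0,1,2,-7
r0: 0,3,0,0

steps = 8; useful = 21; efficiency = 21/32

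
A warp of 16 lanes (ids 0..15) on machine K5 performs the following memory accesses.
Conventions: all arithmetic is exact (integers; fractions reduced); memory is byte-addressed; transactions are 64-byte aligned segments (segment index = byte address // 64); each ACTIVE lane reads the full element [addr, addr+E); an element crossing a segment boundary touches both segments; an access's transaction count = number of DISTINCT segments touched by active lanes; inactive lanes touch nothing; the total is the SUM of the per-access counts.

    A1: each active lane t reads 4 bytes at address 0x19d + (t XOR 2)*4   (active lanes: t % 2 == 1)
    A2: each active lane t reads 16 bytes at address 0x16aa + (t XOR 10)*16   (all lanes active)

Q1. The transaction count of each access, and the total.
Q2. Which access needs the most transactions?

A1: 2 transactions
A2: 5 transactions

Answer: 2,5; total 7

Answer: A2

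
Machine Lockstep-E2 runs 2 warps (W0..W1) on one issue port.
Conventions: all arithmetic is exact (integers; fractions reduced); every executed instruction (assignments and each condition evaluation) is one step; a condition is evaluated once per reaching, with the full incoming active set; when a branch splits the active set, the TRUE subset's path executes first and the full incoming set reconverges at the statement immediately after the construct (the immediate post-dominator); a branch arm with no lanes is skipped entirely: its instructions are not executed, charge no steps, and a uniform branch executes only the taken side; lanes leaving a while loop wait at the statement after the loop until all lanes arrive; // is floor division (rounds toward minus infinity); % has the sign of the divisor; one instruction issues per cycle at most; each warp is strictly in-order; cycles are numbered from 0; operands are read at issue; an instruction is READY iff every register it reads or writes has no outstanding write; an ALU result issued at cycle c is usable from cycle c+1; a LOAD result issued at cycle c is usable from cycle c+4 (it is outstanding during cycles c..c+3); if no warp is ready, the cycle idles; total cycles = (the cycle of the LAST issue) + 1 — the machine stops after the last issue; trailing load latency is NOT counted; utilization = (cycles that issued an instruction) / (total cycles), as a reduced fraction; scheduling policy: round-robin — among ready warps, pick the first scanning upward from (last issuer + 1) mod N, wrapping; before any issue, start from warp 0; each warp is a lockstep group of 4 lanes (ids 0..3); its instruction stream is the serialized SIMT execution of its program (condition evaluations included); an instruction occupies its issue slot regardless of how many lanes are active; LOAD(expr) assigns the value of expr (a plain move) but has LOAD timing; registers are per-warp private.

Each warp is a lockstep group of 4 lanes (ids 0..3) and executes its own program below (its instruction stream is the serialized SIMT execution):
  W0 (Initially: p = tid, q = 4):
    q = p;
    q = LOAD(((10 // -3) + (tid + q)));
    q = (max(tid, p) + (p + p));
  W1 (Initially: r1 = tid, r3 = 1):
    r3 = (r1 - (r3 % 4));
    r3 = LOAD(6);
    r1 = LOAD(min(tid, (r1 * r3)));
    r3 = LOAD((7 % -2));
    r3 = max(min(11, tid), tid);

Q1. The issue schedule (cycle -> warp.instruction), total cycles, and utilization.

cycle 0: W0.I0
cycle 1: W1.I0
cycle 2: W0.I1
cycle 3: W1.I1
cycle 4: idle
cycle 5: idle
cycle 6: W0.I2
cycle 7: W1.I2
cycle 8: W1.I3
cycle 9: idle
cycle 10: idle
cycle 11: idle
cycle 12: W1.I4

Answer: 13 cycles, utilization 8/13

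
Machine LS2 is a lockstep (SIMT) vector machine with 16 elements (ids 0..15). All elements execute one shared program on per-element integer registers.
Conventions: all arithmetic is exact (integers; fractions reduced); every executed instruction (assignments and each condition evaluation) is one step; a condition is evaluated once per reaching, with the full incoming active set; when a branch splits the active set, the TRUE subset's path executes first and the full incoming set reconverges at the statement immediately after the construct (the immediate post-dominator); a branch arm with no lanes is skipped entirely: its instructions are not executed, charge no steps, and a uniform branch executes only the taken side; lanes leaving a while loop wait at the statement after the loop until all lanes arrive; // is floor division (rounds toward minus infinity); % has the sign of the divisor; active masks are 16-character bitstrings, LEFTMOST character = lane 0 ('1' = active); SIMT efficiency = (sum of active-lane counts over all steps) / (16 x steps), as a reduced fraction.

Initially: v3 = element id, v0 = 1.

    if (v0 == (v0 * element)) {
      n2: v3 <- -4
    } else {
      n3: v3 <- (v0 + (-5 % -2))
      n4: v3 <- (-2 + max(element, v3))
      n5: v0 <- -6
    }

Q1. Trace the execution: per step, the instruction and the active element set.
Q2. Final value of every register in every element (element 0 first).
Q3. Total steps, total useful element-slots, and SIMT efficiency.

step 0: eval (v0 == (v0 * element))  1111111111111111
step 1: v3 <- -4                     0100000000000000
step 2: v3 <- (v0 + (-5 % -2))       1011111111111111
step 3: v3 <- (-2 + max(element, v3)) 1011111111111111
step 4: v0 <- -6                     1011111111111111

Answer: 5 steps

v3: -2,-4,0,1,2,3,4,5,6,7,8,9,10,11,12,13
v0: -6,1,-6,-6,-6,-6,-6,-6,-6,-6,-6,-6,-6,-6,-6,-6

steps = 5; useful = 62; efficiency = 62/80 = 31/40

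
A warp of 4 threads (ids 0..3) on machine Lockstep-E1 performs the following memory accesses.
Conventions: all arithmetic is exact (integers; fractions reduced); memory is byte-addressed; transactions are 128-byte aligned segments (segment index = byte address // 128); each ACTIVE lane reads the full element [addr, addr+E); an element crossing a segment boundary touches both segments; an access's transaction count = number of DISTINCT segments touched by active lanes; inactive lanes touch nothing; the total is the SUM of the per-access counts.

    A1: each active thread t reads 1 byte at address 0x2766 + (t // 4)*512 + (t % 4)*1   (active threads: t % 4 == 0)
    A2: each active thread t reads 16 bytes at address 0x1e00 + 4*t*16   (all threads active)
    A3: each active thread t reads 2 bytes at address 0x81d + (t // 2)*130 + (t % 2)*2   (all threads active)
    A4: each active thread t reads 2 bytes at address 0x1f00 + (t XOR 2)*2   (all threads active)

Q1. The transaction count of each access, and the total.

A1: 1 transaction
A2: 2 transactions
A3: 2 transactions
A4: 1 transaction

Answer: 1,2,2,1; total 6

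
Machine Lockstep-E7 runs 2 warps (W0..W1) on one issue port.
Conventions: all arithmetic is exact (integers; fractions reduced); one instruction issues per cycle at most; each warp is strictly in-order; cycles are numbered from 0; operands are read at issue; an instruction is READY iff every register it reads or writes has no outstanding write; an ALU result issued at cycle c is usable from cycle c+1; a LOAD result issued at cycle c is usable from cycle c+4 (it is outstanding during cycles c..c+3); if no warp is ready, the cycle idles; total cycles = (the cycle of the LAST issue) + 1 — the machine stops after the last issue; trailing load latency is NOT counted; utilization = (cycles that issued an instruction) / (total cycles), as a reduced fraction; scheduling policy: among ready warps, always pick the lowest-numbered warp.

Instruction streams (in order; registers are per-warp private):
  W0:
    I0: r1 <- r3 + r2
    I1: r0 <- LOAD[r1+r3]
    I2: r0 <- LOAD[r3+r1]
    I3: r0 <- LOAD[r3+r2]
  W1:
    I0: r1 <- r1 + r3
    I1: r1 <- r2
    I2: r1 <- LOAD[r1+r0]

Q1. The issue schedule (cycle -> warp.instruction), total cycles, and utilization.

cycle 0: W0.I0
cycle 1: W0.I1
cycle 2: W1.I0
cycle 3: W1.I1
cycle 4: W1.I2
cycle 5: W0.I2
cycle 6: idle
cycle 7: idle
cycle 8: idle
cycle 9: W0.I3

Answer: 10 cycles, utilization 7/10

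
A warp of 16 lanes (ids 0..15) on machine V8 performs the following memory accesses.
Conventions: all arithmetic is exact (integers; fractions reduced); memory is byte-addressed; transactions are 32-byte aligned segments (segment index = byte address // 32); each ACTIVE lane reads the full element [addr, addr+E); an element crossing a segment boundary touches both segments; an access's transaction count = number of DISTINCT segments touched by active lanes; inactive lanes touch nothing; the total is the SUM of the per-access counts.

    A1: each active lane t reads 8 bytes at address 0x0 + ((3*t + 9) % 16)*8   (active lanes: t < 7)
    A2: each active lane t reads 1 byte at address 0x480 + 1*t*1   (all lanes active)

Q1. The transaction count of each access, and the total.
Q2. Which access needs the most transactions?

A1: 4 transactions
A2: 1 transaction

Answer: 4,1; total 5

Answer: A1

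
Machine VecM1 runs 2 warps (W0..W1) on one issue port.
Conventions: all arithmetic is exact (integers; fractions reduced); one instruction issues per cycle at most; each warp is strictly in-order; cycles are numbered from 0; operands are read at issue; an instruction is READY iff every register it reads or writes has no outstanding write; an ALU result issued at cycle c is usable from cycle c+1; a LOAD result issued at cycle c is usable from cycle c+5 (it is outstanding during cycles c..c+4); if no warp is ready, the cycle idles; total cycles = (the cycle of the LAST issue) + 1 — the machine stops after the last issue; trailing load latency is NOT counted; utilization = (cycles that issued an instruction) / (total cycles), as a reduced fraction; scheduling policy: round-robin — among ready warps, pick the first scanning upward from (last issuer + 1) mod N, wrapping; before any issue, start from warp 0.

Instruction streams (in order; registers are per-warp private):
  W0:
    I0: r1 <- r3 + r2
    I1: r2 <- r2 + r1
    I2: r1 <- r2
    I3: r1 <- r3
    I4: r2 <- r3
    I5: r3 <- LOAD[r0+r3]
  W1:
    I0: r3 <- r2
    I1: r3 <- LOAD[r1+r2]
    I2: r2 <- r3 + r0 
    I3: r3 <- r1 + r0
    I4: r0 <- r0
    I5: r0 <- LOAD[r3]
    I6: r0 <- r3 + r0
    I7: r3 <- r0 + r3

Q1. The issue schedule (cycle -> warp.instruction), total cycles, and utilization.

cycle 0: W0.I0
cycle 1: W1.I0
cycle 2: W0.I1
cycle 3: W1.I1
cycle 4: W0.I2
cycle 5: W0.I3
cycle 6: W0.I4
cycle 7: W0.I5
cycle 8: W1.I2
cycle 9: W1.I3
cycle 10: W1.I4
cycle 11: W1.I5
cycle 12: idle
cycle 13: idle
cycle 14: idle
cycle 15: idle
cycle 16: W1.I6
cycle 17: W1.I7

Answer: 18 cycles, utilization 7/9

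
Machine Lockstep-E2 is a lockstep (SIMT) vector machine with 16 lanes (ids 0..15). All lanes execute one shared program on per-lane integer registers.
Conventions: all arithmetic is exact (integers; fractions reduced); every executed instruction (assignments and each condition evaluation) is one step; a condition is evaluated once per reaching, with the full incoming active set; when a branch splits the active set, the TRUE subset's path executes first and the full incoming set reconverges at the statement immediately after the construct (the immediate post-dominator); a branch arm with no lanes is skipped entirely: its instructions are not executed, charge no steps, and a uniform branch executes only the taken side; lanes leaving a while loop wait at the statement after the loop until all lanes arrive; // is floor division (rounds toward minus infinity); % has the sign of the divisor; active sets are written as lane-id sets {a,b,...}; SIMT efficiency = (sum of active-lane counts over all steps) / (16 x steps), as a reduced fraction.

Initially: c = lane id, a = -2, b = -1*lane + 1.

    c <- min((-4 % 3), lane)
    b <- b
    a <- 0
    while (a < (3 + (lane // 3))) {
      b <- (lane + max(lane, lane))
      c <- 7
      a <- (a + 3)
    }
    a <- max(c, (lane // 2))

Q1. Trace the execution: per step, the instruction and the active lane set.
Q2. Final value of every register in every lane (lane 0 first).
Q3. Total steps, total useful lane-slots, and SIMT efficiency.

step 0: c <- min((-4 % 3), lane)     {0,1,2,3,4,5,6,7,8,9,10,11,12,13,14,15}
step 1: b <- b                       {0,1,2,3,4,5,6,7,8,9,10,11,12,13,14,15}
step 2: a <- 0                       {0,1,2,3,4,5,6,7,8,9,10,11,12,13,14,15}
step 3: eval (a < (3 + (lane // 3))) {0,1,2,3,4,5,6,7,8,9,10,11,12,13,14,15}
step 4: b <- (lane + max(lane, lane)) {0,1,2,3,4,5,6,7,8,9,10,11,12,13,14,15}
step 5: c <- 7                       {0,1,2,3,4,5,6,7,8,9,10,11,12,13,14,15}
step 6: a <- (a + 3)                 {0,1,2,3,4,5,6,7,8,9,10,11,12,13,14,15}
step 7: eval (a < (3 + (lane // 3))) {0,1,2,3,4,5,6,7,8,9,10,11,12,13,14,15}
step 8: b <- (lane + max(lane, lane)) {3,4,5,6,7,8,9,10,11,12,13,14,15}
step 9: c <- 7                       {3,4,5,6,7,8,9,10,11,12,13,14,15}
step 10: a <- (a + 3)                 {3,4,5,6,7,8,9,10,11,12,13,14,15}
step 11: eval (a < (3 + (lane // 3))) {3,4,5,6,7,8,9,10,11,12,13,14,15}
step 12: b <- (lane + max(lane, lane)) {12,13,14,15}
step 13: c <- 7                       {12,13,14,15}
step 14: a <- (a + 3)                 {12,13,14,15}
step 15: eval (a < (3 + (lane // 3))) {12,13,14,15}
step 16: a <- max(c, (lane // 2))     {0,1,2,3,4,5,6,7,8,9,10,11,12,13,14,15}

Answer: 17 steps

c: 7,7,7,7,7,7,7,7,7,7,7,7,7,7,7,7
a: 7,7,7,7,7,7,7,7,7,7,7,7,7,7,7,7
b: 0,2,4,6,8,10,12,14,16,18,20,22,24,26,28,30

steps = 17; useful = 212; efficiency = 212/272 = 53/68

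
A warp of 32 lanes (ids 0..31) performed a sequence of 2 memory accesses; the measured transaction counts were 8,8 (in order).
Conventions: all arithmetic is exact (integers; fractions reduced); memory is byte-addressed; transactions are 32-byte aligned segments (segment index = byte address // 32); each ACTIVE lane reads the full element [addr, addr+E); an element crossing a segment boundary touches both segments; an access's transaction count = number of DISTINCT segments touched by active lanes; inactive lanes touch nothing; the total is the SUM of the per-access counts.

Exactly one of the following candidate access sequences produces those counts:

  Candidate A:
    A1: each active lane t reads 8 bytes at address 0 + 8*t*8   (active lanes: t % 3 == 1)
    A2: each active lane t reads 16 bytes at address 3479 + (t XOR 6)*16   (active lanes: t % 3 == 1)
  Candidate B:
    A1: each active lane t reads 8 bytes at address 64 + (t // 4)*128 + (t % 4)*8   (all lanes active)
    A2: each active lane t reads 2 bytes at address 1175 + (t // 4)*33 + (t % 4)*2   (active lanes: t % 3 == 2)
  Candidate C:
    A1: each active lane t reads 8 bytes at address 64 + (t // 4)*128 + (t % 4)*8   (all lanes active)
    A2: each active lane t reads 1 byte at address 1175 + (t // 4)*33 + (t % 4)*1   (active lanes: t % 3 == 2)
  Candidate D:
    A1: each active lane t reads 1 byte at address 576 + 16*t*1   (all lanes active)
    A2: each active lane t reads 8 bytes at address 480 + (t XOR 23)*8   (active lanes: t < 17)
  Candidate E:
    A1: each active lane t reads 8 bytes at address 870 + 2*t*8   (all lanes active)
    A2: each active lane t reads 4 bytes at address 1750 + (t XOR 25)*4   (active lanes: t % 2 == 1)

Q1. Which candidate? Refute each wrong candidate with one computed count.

A: A1 gives 11 transactions, not 8
B: A2 gives 9 transactions, not 8
D: A1 gives 16 transactions, not 8
E: A1 gives 16 transactions, not 8
C: all counts match (8,8)

Answer: C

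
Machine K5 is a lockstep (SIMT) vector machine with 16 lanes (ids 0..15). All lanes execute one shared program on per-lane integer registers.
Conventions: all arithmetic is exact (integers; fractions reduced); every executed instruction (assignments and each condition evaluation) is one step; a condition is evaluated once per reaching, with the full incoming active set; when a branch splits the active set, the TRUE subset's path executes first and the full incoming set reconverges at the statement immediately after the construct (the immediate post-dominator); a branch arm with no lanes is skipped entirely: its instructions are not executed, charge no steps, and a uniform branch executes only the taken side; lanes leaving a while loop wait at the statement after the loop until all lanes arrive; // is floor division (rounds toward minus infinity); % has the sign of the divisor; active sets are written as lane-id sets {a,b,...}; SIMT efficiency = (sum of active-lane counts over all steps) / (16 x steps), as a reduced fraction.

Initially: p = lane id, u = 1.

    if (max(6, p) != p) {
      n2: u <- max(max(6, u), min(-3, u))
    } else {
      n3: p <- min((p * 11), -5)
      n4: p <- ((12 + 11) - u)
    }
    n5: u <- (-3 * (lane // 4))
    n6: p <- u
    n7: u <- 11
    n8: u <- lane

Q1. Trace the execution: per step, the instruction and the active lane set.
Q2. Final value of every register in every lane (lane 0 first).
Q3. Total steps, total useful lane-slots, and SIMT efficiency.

step 0: eval (max(6, p) != p)        {0,1,2,3,4,5,6,7,8,9,10,11,12,13,14,15}
step 1: u <- max(max(6, u), min(-3, u)) {0,1,2,3,4,5}
step 2: p <- min((p * 11), -5)       {6,7,8,9,10,11,12,13,14,15}
step 3: p <- ((12 + 11) - u)         {6,7,8,9,10,11,12,13,14,15}
step 4: u <- (-3 * (lane // 4))      {0,1,2,3,4,5,6,7,8,9,10,11,12,13,14,15}
step 5: p <- u                       {0,1,2,3,4,5,6,7,8,9,10,11,12,13,14,15}
step 6: u <- 11                      {0,1,2,3,4,5,6,7,8,9,10,11,12,13,14,15}
step 7: u <- lane                    {0,1,2,3,4,5,6,7,8,9,10,11,12,13,14,15}

Answer: 8 steps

p: 0,0,0,0,-3,-3,-3,-3,-6,-6,-6,-6,-9,-9,-9,-9
u: 0,1,2,3,4,5,6,7,8,9,10,11,12,13,14,15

steps = 8; useful = 106; efficiency = 106/128 = 53/64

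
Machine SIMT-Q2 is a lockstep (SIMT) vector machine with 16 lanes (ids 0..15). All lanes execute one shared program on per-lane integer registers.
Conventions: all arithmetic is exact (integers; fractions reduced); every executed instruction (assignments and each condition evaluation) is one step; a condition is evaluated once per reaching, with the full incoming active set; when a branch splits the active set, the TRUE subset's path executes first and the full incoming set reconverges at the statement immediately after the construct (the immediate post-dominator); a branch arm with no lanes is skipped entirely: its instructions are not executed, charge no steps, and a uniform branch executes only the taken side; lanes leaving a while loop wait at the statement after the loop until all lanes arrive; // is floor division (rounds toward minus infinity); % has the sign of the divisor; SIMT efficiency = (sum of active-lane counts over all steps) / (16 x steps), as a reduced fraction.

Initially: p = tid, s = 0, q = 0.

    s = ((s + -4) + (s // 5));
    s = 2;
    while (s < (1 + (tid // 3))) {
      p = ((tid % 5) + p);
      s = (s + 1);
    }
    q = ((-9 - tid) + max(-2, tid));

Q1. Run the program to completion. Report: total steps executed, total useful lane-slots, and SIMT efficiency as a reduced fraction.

Answer: 16 steps, 130 useful, 65/128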